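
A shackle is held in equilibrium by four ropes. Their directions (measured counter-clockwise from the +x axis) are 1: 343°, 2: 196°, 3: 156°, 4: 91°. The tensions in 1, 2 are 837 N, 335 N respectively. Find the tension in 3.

T_3 ≈ 521 N

Resolve: ΣF_x = 837 cos 343° + 335 cos 196° + T_3 cos 156° + T_4 cos 91° = 0.
        ΣF_y = 837 sin 343° + 335 sin 196° + T_3 sin 156° + T_4 sin 91° = 0.
The known terms sum to (478.4, -337.1) N, so -0.9135 T_3 − 0.0175 T_4 = -478.4 and 0.4067 T_3 + 0.9998 T_4 = 337.1.
Solving simultaneously: T_3 = 521.3 N, T_4 = 125 N.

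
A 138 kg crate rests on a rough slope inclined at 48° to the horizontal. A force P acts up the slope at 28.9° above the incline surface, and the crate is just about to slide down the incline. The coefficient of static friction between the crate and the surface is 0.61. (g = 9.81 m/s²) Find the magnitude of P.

On the verge of sliding down the incline, friction equals μN and acts up the slope.
Perpendicular: N + P sin 28.9° = W cos 48° = 905.9 N.
Along incline: P cos 28.9° + μN = W sin 48° with W sin 48° = 1006 N.
Solving the pair for P and N: P = 781 N, N = 528.4 N (and f = μN = 322.3 N).

P ≈ 781 N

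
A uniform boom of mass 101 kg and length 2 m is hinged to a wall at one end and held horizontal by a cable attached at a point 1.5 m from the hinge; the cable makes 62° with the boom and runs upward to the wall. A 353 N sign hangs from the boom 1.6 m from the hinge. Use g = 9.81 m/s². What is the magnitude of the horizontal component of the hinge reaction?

Take torques about the hinge: T sin 62° · 1.5 = 101×9.81×1 + 353×1.6 = 1555.6 N·m.
So T = 1555.6 / (0.8829 × 1.5) = 1174.6 N.
ΣF_x = 0: H_x = T cos 62° = 551.42 N.

H_x ≈ 551 N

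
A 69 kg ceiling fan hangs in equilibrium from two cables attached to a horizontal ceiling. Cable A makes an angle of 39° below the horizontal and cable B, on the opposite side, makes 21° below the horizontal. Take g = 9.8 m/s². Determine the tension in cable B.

Weight W = 69 × 9.8 = 676.2 N acts straight down.
Horizontal: T_A cos 39° = T_B cos 21°  →  T_A = 1.201 T_B.
Vertical: T_A sin 39° + T_B sin 21° = 676.2.
Substituting the horizontal relation into the vertical equation gives 1.114 T_B = 676.2, so T_B = 606.8 N.

T_B ≈ 607 N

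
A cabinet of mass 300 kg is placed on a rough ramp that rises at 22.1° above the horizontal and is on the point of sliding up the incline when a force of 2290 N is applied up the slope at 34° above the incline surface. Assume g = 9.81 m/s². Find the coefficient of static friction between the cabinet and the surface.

μ ≈ 0.547

On the verge of sliding up the incline, friction is at its maximum μN and acts down the slope.
Perpendicular to incline: N = W cos 22.1° − P sin 34° = 2727 − 1281 = 1446 N.
Along incline: P cos 34° − μN = W sin 22.1° → μ = −(W sin 22.1° − P cos 34°) / N = 0.5471.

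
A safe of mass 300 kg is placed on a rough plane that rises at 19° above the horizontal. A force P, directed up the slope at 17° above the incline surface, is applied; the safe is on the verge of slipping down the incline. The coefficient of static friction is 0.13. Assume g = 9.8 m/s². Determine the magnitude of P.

P ≈ 649 N

On the verge of sliding down the incline, friction equals μN and acts up the slope.
Perpendicular: N + P sin 17° = W cos 19° = 2780 N.
Along incline: P cos 17° + μN = W sin 19° with W sin 19° = 957.2 N.
Solving the pair for P and N: P = 648.8 N, N = 2590 N (and f = μN = 336.7 N).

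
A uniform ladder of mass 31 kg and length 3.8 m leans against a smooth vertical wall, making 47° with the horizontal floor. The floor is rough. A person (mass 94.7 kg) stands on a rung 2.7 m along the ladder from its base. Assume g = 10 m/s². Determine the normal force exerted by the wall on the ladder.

Torques about the foot: N_wall · 3.8 sin 47° = 31×10×1.9 cos 47° + 94.7×10×2.7 cos 47° → N_wall = 772 N.

N_wall ≈ 772 N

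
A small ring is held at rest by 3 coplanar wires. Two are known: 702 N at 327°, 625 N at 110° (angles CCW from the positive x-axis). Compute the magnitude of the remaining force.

F ≈ 427 N

Sum the known components: ΣF_x = 375 N, ΣF_y = 205 N.
For equilibrium the remaining force must supply (−ΣF_x, −ΣF_y) = (-375, -205) N.
Magnitude = √((-375)² + (-205)²) = 427.3 N; direction = atan2(-205, -375) = 208.7°.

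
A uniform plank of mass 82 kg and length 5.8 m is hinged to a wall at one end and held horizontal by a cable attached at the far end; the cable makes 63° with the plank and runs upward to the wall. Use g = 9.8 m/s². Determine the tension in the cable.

T ≈ 451 N

Take torques about the hinge: T sin 63° · 5.8 = 82×9.8×2.9 = 2330.4 N·m.
So T = 2330.4 / (0.8910 × 5.8) = 450.95 N.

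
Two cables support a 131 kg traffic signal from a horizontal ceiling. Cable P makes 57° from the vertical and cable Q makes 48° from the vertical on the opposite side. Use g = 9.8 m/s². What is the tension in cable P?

T_P ≈ 988 N

Angles from the horizontal: cable P is 90° − 57° = 33°, cable Q is 90° − 48° = 42°.
Weight W = 131 × 9.8 = 1284 N acts straight down.
Horizontal: T_P cos 33° = T_Q cos 42°  →  T_Q = 1.129 T_P.
Vertical: T_P sin 33° + T_Q sin 42° = 1284.
Substituting the horizontal relation into the vertical equation gives 1.3 T_P = 1284, so T_P = 987.7 N.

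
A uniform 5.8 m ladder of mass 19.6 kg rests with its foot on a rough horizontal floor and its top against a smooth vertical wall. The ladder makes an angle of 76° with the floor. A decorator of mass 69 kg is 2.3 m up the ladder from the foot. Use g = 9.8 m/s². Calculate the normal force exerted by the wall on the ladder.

Torques about the foot: N_wall · 5.8 sin 76° = 19.6×9.8×2.9 cos 76° + 69×9.8×2.3 cos 76° → N_wall = 90.802 N.

N_wall ≈ 90.8 N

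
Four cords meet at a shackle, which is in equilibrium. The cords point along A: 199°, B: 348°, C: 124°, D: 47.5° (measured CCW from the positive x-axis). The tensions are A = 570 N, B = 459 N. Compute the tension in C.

Resolve: ΣF_x = 570 cos 199° + 459 cos 348° + T_C cos 124° + T_D cos 47.5° = 0.
        ΣF_y = 570 sin 199° + 459 sin 348° + T_C sin 124° + T_D sin 47.5° = 0.
The known terms sum to (-89.98, -281) N, so -0.5592 T_C + 0.6756 T_D = 89.98 and 0.8290 T_C + 0.7373 T_D = 281.
Solving simultaneously: T_C = 127 N, T_D = 238.3 N.

T_C ≈ 127 N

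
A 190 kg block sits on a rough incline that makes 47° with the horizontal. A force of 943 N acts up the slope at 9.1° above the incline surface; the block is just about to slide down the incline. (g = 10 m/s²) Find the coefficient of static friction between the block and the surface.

On the verge of sliding down the incline, friction is at its maximum μN and acts up the slope.
Perpendicular to incline: N = W cos 47° − P sin 9.1° = 1296 − 149.1 = 1147 N.
Along incline: P cos 9.1° + μN = W sin 47° → μ = (W sin 47° − P cos 9.1°) / N = 0.3998.

μ ≈ 0.400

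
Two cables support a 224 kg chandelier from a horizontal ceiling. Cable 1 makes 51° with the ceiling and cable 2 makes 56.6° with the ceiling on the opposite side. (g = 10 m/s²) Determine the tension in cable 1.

T_1 ≈ 1290 N

Weight W = 224 × 10 = 2240 N acts straight down.
Horizontal: T_1 cos 51° = T_2 cos 56.6°  →  T_2 = 1.143 T_1.
Vertical: T_1 sin 51° + T_2 sin 56.6° = 2240.
Substituting the horizontal relation into the vertical equation gives 1.732 T_1 = 2240, so T_1 = 1294 N.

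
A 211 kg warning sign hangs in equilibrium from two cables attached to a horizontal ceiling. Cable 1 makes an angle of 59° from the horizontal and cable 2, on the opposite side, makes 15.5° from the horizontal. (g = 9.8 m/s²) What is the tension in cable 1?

T_1 ≈ 2070 N

Weight W = 211 × 9.8 = 2068 N acts straight down.
Horizontal: T_1 cos 59° = T_2 cos 15.5°  →  T_2 = 0.5345 T_1.
Vertical: T_1 sin 59° + T_2 sin 15.5° = 2068.
Substituting the horizontal relation into the vertical equation gives 1 T_1 = 2068, so T_1 = 2068 N.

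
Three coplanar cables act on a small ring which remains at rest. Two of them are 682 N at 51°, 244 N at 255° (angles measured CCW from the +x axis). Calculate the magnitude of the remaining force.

F ≈ 470 N

Sum the known components: ΣF_x = 366 N, ΣF_y = 294.3 N.
For equilibrium the remaining force must supply (−ΣF_x, −ΣF_y) = (-366, -294.3) N.
Magnitude = √((-366)² + (-294.3)²) = 469.7 N; direction = atan2(-294.3, -366) = 218.8°.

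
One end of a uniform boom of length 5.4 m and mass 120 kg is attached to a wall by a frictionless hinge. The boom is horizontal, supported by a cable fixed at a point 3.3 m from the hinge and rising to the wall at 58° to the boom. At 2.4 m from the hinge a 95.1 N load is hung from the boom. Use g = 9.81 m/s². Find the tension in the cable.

T ≈ 1220 N

Take torques about the hinge: T sin 58° · 3.3 = 120×9.81×2.7 + 95.1×2.4 = 3406.7 N·m.
So T = 3406.7 / (0.8480 × 3.3) = 1217.3 N.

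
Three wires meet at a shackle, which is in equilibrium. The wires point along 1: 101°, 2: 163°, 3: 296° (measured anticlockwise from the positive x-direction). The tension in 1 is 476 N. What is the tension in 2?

T_2 ≈ 168 N

Resolve: ΣF_x = 476 cos 101° + T_2 cos 163° + T_3 cos 296° = 0.
        ΣF_y = 476 sin 101° + T_2 sin 163° + T_3 sin 296° = 0.
The known terms sum to (-90.83, 467.3) N, so -0.9563 T_2 + 0.4384 T_3 = 90.83 and 0.2924 T_2 − 0.8988 T_3 = -467.3.
Solving simultaneously: T_2 = 168.5 N, T_3 = 574.7 N.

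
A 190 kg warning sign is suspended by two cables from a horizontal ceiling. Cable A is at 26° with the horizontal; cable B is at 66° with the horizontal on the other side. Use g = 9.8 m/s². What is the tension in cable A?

T_A ≈ 758 N

Weight W = 190 × 9.8 = 1862 N acts straight down.
Horizontal: T_A cos 26° = T_B cos 66°  →  T_B = 2.21 T_A.
Vertical: T_A sin 26° + T_B sin 66° = 1862.
Substituting the horizontal relation into the vertical equation gives 2.457 T_A = 1862, so T_A = 757.8 N.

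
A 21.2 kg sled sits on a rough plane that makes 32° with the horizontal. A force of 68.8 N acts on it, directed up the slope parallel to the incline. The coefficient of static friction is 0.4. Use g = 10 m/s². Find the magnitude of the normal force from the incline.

Axes along / perpendicular to the incline. W sin 32° = 112.3 N down-slope; W cos 32° = 179.8 N into the surface.
Perpendicular: N = W cos 32° − P sin 0° = 179.8 − 0 = 179.8 N.
Along incline: P cos 0° + f = W sin 32° (friction acts up-slope) → f = 112.3 − 68.8 = 43.54 N.
|f| = 43.54 N ≤ μN = 71.91 N, so the sled is indeed static.

N ≈ 180 N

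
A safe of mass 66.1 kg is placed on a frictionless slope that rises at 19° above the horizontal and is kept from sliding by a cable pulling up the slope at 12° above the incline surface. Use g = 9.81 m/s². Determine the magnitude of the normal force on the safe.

N ≈ 568 N

Take axes along and perpendicular to the incline. Weight components: W sin 19° = 211.1 N down-slope, W cos 19° = 613.1 N into the surface.
Along incline: T cos 12° = W sin 19° → T = 215.8 N.
Perpendicular: N = W cos 19° − T sin 12° = 568.2 N.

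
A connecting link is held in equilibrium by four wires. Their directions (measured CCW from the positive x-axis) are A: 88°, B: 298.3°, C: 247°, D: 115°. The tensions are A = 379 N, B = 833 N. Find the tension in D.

T_D ≈ 692 N

Resolve: ΣF_x = 379 cos 88° + 833 cos 298.3° + T_C cos 247° + T_D cos 115° = 0.
        ΣF_y = 379 sin 88° + 833 sin 298.3° + T_C sin 247° + T_D sin 115° = 0.
The known terms sum to (408.1, -354.7) N, so -0.3907 T_C − 0.4226 T_D = -408.1 and -0.9205 T_C + 0.9063 T_D = 354.7.
Solving simultaneously: T_C = 296.1 N, T_D = 692 N.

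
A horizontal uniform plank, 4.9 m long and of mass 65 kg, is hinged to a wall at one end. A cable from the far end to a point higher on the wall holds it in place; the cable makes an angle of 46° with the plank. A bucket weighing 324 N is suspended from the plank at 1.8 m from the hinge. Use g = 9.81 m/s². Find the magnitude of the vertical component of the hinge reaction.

Take torques about the hinge: T sin 46° · 4.9 = 65×9.81×2.45 + 324×1.8 = 2145.4 N·m.
So T = 2145.4 / (0.7193 × 4.9) = 608.68 N.
ΣF_y = 0: H_y = (65×9.81 + 324) − T sin 46° = 961.65 − 437.85 = 523.8 N.

|H_y| ≈ 524 N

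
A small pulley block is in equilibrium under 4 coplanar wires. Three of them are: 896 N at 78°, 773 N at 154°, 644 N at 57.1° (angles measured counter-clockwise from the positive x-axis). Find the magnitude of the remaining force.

F ≈ 1760 N

Sum the known components: ΣF_x = -158.7 N, ΣF_y = 1756 N.
For equilibrium the remaining force must supply (−ΣF_x, −ΣF_y) = (158.7, -1756) N.
Magnitude = √((158.7)² + (-1756)²) = 1763 N; direction = atan2(-1756, 158.7) = 275.2°.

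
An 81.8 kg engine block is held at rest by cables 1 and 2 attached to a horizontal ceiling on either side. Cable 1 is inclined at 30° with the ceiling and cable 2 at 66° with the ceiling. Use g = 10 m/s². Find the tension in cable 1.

T_1 ≈ 335 N

Weight W = 81.8 × 10 = 818 N acts straight down.
Horizontal: T_1 cos 30° = T_2 cos 66°  →  T_2 = 2.129 T_1.
Vertical: T_1 sin 30° + T_2 sin 66° = 818.
Substituting the horizontal relation into the vertical equation gives 2.445 T_1 = 818, so T_1 = 334.5 N.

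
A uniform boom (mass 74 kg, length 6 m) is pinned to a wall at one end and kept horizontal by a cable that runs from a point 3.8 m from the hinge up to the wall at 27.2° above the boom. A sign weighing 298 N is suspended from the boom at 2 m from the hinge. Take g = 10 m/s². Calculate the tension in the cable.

T ≈ 1620 N

Take torques about the hinge: T sin 27.2° · 3.8 = 74×10×3 + 298×2 = 2816 N·m.
So T = 2816 / (0.4571 × 3.8) = 1621.2 N.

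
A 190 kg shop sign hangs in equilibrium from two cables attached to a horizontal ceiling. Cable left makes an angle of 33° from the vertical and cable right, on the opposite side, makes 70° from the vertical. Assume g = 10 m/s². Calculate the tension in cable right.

Angles from the horizontal: cable left is 90° − 33° = 57°, cable right is 90° − 70° = 20°.
Weight W = 190 × 10 = 1900 N acts straight down.
Horizontal: T_left cos 57° = T_right cos 20°  →  T_left = 1.725 T_right.
Vertical: T_left sin 57° + T_right sin 20° = 1900.
Substituting the horizontal relation into the vertical equation gives 1.789 T_right = 1900, so T_right = 1062 N.

T_right ≈ 1060 N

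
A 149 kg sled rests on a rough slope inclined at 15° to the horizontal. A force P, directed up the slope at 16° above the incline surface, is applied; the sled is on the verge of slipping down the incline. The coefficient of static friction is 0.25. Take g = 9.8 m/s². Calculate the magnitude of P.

On the verge of sliding down the incline, friction equals μN and acts up the slope.
Perpendicular: N + P sin 16° = W cos 15° = 1410 N.
Along incline: P cos 16° + μN = W sin 15° with W sin 15° = 377.9 N.
Solving the pair for P and N: P = 28.37 N, N = 1403 N (and f = μN = 350.7 N).

P ≈ 28.4 N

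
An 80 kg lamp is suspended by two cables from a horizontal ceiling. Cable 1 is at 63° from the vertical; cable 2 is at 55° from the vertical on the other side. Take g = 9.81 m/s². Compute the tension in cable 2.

Angles from the horizontal: cable 1 is 90° − 63° = 27°, cable 2 is 90° − 55° = 35°.
Weight W = 80 × 9.81 = 784.8 N acts straight down.
Horizontal: T_1 cos 27° = T_2 cos 35°  →  T_1 = 0.9194 T_2.
Vertical: T_1 sin 27° + T_2 sin 35° = 784.8.
Substituting the horizontal relation into the vertical equation gives 0.991 T_2 = 784.8, so T_2 = 792 N.

T_2 ≈ 792 N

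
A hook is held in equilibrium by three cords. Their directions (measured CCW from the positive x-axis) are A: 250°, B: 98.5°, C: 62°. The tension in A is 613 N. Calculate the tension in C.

Resolve: ΣF_x = 613 cos 250° + T_B cos 98.5° + T_C cos 62° = 0.
        ΣF_y = 613 sin 250° + T_B sin 98.5° + T_C sin 62° = 0.
The known terms sum to (-209.7, -576) N, so -0.1478 T_B + 0.4695 T_C = 209.7 and 0.9890 T_B + 0.8829 T_C = 576.
Solving simultaneously: T_B = 143.4 N, T_C = 491.7 N.

T_C ≈ 492 N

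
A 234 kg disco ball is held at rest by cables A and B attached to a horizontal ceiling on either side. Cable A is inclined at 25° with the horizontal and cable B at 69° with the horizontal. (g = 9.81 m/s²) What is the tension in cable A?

T_A ≈ 825 N

Weight W = 234 × 9.81 = 2296 N acts straight down.
Horizontal: T_A cos 25° = T_B cos 69°  →  T_B = 2.529 T_A.
Vertical: T_A sin 25° + T_B sin 69° = 2296.
Substituting the horizontal relation into the vertical equation gives 2.784 T_A = 2296, so T_A = 824.7 N.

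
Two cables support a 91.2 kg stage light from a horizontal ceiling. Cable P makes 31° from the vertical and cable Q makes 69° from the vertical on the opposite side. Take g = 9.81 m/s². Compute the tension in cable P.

Angles from the horizontal: cable P is 90° − 31° = 59°, cable Q is 90° − 69° = 21°.
Weight W = 91.2 × 9.81 = 894.7 N acts straight down.
Horizontal: T_P cos 59° = T_Q cos 21°  →  T_Q = 0.5517 T_P.
Vertical: T_P sin 59° + T_Q sin 21° = 894.7.
Substituting the horizontal relation into the vertical equation gives 1.055 T_P = 894.7, so T_P = 848.1 N.

T_P ≈ 848 N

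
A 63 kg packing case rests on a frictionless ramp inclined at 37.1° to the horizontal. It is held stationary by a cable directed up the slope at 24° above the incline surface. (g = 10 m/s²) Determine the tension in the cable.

T ≈ 416 N

Take axes along and perpendicular to the incline. Weight components: W sin 37.1° = 380 N down-slope, W cos 37.1° = 502.5 N into the surface.
Along incline: T cos 24° = W sin 37.1° → T = 416 N.
Perpendicular: N = W cos 37.1° − T sin 24° = 333.3 N.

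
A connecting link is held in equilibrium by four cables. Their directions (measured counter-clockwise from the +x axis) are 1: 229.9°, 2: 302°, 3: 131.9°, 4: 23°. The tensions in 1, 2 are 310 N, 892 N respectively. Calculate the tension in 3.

T_3 ≈ 1080 N

Resolve: ΣF_x = 310 cos 229.9° + 892 cos 302° + T_3 cos 131.9° + T_4 cos 23° = 0.
        ΣF_y = 310 sin 229.9° + 892 sin 302° + T_3 sin 131.9° + T_4 sin 23° = 0.
The known terms sum to (273, -993.6) N, so -0.6678 T_3 + 0.9205 T_4 = -273 and 0.7443 T_3 + 0.3907 T_4 = 993.6.
Solving simultaneously: T_3 = 1079 N, T_4 = 486.6 N.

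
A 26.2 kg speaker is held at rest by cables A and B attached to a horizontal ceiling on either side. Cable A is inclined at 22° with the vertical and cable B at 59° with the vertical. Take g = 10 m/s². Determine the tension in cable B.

T_B ≈ 99.4 N

Angles from the horizontal: cable A is 90° − 22° = 68°, cable B is 90° − 59° = 31°.
Weight W = 26.2 × 10 = 262 N acts straight down.
Horizontal: T_A cos 68° = T_B cos 31°  →  T_A = 2.288 T_B.
Vertical: T_A sin 68° + T_B sin 31° = 262.
Substituting the horizontal relation into the vertical equation gives 2.637 T_B = 262, so T_B = 99.37 N.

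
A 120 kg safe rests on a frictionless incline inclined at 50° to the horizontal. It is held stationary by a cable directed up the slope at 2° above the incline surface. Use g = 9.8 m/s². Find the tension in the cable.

Take axes along and perpendicular to the incline. Weight components: W sin 50° = 900.9 N down-slope, W cos 50° = 755.9 N into the surface.
Along incline: T cos 2° = W sin 50° → T = 901.4 N.
Perpendicular: N = W cos 50° − T sin 2° = 724.5 N.

T ≈ 901 N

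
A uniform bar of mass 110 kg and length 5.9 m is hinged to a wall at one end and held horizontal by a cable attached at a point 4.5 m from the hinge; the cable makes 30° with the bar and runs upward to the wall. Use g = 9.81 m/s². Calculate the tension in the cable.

Take torques about the hinge: T sin 30° · 4.5 = 110×9.81×2.95 = 3183.3 N·m.
So T = 3183.3 / (0.5000 × 4.5) = 1414.8 N.

T ≈ 1410 N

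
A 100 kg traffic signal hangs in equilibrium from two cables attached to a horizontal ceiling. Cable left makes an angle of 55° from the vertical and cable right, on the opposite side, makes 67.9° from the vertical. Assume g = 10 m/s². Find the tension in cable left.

T_left ≈ 1100 N

Angles from the horizontal: cable left is 90° − 55° = 35°, cable right is 90° − 67.9° = 22.1°.
Weight W = 100 × 10 = 1000 N acts straight down.
Horizontal: T_left cos 35° = T_right cos 22.1°  →  T_right = 0.8841 T_left.
Vertical: T_left sin 35° + T_right sin 22.1° = 1000.
Substituting the horizontal relation into the vertical equation gives 0.9062 T_left = 1000, so T_left = 1104 N.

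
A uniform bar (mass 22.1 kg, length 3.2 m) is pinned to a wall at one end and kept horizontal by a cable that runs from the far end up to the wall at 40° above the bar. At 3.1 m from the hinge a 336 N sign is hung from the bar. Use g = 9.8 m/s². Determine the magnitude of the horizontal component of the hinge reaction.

Take torques about the hinge: T sin 40° · 3.2 = 22.1×9.8×1.6 + 336×3.1 = 1388.1 N·m.
So T = 1388.1 / (0.6428 × 3.2) = 674.86 N.
ΣF_x = 0: H_x = T cos 40° = 516.97 N.

H_x ≈ 517 N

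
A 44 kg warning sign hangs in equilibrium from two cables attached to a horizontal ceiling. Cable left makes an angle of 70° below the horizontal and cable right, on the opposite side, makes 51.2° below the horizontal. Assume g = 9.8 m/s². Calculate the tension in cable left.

Weight W = 44 × 9.8 = 431.2 N acts straight down.
Horizontal: T_left cos 70° = T_right cos 51.2°  →  T_right = 0.5458 T_left.
Vertical: T_left sin 70° + T_right sin 51.2° = 431.2.
Substituting the horizontal relation into the vertical equation gives 1.365 T_left = 431.2, so T_left = 315.9 N.

T_left ≈ 316 N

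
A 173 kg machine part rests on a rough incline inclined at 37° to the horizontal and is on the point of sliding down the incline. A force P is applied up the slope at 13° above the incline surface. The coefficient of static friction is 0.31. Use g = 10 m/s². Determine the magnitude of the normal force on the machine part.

N ≈ 1230 N

On the verge of sliding down the incline, friction equals μN and acts up the slope.
Perpendicular: N + P sin 13° = W cos 37° = 1382 N.
Along incline: P cos 13° + μN = W sin 37° with W sin 37° = 1041 N.
Solving the pair for P and N: P = 677.4 N, N = 1229 N (and f = μN = 381.1 N).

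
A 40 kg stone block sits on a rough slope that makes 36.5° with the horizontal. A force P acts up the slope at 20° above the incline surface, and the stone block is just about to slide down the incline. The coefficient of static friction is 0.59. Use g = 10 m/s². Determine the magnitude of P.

On the verge of sliding down the incline, friction equals μN and acts up the slope.
Perpendicular: N + P sin 20° = W cos 36.5° = 321.5 N.
Along incline: P cos 20° + μN = W sin 36.5° with W sin 36.5° = 237.9 N.
Solving the pair for P and N: P = 65.35 N, N = 299.2 N (and f = μN = 176.5 N).

P ≈ 65.3 N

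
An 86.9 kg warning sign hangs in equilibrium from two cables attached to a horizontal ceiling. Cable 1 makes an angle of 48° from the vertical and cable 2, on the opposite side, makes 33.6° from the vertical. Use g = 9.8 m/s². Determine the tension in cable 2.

Angles from the horizontal: cable 1 is 90° − 48° = 42°, cable 2 is 90° − 33.6° = 56.4°.
Weight W = 86.9 × 9.8 = 851.6 N acts straight down.
Horizontal: T_1 cos 42° = T_2 cos 56.4°  →  T_1 = 0.7447 T_2.
Vertical: T_1 sin 42° + T_2 sin 56.4° = 851.6.
Substituting the horizontal relation into the vertical equation gives 1.331 T_2 = 851.6, so T_2 = 639.7 N.

T_2 ≈ 640 N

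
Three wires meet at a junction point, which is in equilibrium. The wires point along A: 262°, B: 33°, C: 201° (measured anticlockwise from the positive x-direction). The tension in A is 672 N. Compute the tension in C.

Resolve: ΣF_x = 672 cos 262° + T_B cos 33° + T_C cos 201° = 0.
        ΣF_y = 672 sin 262° + T_B sin 33° + T_C sin 201° = 0.
The known terms sum to (-93.52, -665.5) N, so 0.8387 T_B − 0.9336 T_C = 93.52 and 0.5446 T_B − 0.3584 T_C = 665.5.
Solving simultaneously: T_B = 2827 N, T_C = 2439 N.

T_C ≈ 2440 N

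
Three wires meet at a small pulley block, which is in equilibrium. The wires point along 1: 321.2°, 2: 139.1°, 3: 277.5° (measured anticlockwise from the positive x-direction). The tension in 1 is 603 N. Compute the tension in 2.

Resolve: ΣF_x = 603 cos 321.2° + T_2 cos 139.1° + T_3 cos 277.5° = 0.
        ΣF_y = 603 sin 321.2° + T_2 sin 139.1° + T_3 sin 277.5° = 0.
The known terms sum to (469.9, -377.8) N, so -0.7559 T_2 + 0.1305 T_3 = -469.9 and 0.6547 T_2 − 0.9914 T_3 = 377.8.
Solving simultaneously: T_2 = 627.5 N, T_3 = 33.28 N.

T_2 ≈ 627 N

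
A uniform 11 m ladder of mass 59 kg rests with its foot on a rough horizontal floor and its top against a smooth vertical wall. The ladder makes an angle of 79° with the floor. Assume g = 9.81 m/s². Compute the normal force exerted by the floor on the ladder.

ΣF_y = 0: N_floor = 59×9.81 = 578.79 N.

N_floor ≈ 579 N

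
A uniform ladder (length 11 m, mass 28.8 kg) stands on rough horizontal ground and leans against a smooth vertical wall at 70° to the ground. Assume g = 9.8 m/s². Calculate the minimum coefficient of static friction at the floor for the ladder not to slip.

ΣF_y = 0: N_floor = 28.8×9.8 = 282.24 N.
Torques about the foot: N_wall · 11 sin 70° = 28.8×9.8×5.5 cos 70° → N_wall = 51.363 N.
ΣF_x = 0: f_floor = N_wall = 51.363 N.
μ_min = f_floor / N_floor = 51.363 / 282.24 = 0.182.

μ_min ≈ 0.182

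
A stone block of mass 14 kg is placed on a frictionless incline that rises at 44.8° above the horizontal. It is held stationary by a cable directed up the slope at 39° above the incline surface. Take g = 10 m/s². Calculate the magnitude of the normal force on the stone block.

Take axes along and perpendicular to the incline. Weight components: W sin 44.8° = 98.65 N down-slope, W cos 44.8° = 99.34 N into the surface.
Along incline: T cos 39° = W sin 44.8° → T = 126.9 N.
Perpendicular: N = W cos 44.8° − T sin 39° = 19.46 N.

N ≈ 19.5 N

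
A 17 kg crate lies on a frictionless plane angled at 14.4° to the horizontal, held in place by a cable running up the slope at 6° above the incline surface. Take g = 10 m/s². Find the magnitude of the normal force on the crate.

Take axes along and perpendicular to the incline. Weight components: W sin 14.4° = 42.28 N down-slope, W cos 14.4° = 164.7 N into the surface.
Along incline: T cos 6° = W sin 14.4° → T = 42.51 N.
Perpendicular: N = W cos 14.4° − T sin 6° = 160.2 N.

N ≈ 160 N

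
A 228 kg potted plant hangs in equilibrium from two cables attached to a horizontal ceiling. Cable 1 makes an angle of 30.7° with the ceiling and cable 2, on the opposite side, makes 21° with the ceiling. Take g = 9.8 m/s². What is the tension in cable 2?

T_2 ≈ 2450 N

Weight W = 228 × 9.8 = 2234 N acts straight down.
Horizontal: T_1 cos 30.7° = T_2 cos 21°  →  T_1 = 1.086 T_2.
Vertical: T_1 sin 30.7° + T_2 sin 21° = 2234.
Substituting the horizontal relation into the vertical equation gives 0.9127 T_2 = 2234, so T_2 = 2448 N.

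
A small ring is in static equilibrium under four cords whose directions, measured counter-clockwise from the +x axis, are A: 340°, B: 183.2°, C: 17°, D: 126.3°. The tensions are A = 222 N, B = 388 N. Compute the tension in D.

Resolve: ΣF_x = 222 cos 340° + 388 cos 183.2° + T_C cos 17° + T_D cos 126.3° = 0.
        ΣF_y = 222 sin 340° + 388 sin 183.2° + T_C sin 17° + T_D sin 126.3° = 0.
The known terms sum to (-178.8, -97.59) N, so 0.9563 T_C − 0.5920 T_D = 178.8 and 0.2924 T_C + 0.8059 T_D = 97.59.
Solving simultaneously: T_C = 213.9 N, T_D = 43.50 N.

T_D ≈ 43.5 N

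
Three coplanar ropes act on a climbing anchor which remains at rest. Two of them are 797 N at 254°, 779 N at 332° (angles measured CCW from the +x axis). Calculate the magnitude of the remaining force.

Sum the known components: ΣF_x = 468.1 N, ΣF_y = -1132 N.
For equilibrium the remaining force must supply (−ΣF_x, −ΣF_y) = (-468.1, 1132) N.
Magnitude = √((-468.1)² + (1132)²) = 1225 N; direction = atan2(1132, -468.1) = 112.5°.

F ≈ 1220 N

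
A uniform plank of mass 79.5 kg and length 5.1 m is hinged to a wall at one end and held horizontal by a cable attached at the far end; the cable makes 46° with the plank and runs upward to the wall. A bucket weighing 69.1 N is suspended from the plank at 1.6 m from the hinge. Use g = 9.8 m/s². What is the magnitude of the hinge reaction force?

Take torques about the hinge: T sin 46° · 5.1 = 79.5×9.8×2.55 + 69.1×1.6 = 2097.3 N·m.
So T = 2097.3 / (0.7193 × 5.1) = 571.67 N.
ΣF_x = 0: H_x = T cos 46° = 397.12 N.
ΣF_y = 0: H_y = (79.5×9.8 + 69.1) − T sin 46° = 848.2 − 411.23 = 436.97 N.
|H| = √(H_x² + H_y²) = √((397.12)² + (436.97)²) = 590.46 N.

|H| ≈ 590 N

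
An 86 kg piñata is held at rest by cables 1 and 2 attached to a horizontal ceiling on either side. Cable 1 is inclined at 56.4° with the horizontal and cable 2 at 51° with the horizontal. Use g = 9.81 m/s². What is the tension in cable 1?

T_1 ≈ 556 N

Weight W = 86 × 9.81 = 843.7 N acts straight down.
Horizontal: T_1 cos 56.4° = T_2 cos 51°  →  T_2 = 0.8793 T_1.
Vertical: T_1 sin 56.4° + T_2 sin 51° = 843.7.
Substituting the horizontal relation into the vertical equation gives 1.516 T_1 = 843.7, so T_1 = 556.4 N.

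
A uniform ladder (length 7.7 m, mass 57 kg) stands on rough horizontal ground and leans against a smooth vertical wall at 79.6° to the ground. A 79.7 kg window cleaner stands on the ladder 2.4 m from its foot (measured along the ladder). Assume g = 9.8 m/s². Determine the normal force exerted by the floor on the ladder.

N_floor ≈ 1340 N

ΣF_y = 0: N_floor = 57×9.8 + 79.7×9.8 = 1339.7 N.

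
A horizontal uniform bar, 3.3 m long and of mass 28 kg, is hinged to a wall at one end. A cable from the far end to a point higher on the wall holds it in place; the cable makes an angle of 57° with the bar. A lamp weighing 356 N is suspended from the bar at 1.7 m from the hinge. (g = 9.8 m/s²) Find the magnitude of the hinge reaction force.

Take torques about the hinge: T sin 57° · 3.3 = 28×9.8×1.65 + 356×1.7 = 1058 N·m.
So T = 1058 / (0.8387 × 3.3) = 382.26 N.
ΣF_x = 0: H_x = T cos 57° = 208.2 N.
ΣF_y = 0: H_y = (28×9.8 + 356) − T sin 57° = 630.4 − 320.59 = 309.81 N.
|H| = √(H_x² + H_y²) = √((208.2)² + (309.81)²) = 373.26 N.

|H| ≈ 373 N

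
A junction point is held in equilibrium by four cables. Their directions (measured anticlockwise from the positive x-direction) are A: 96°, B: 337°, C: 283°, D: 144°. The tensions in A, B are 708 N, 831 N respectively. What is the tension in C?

Resolve: ΣF_x = 708 cos 96° + 831 cos 337° + T_C cos 283° + T_D cos 144° = 0.
        ΣF_y = 708 sin 96° + 831 sin 337° + T_C sin 283° + T_D sin 144° = 0.
The known terms sum to (690.9, 379.4) N, so 0.2250 T_C − 0.8090 T_D = -690.9 and -0.9744 T_C + 0.5878 T_D = -379.4.
Solving simultaneously: T_C = 1087 N, T_D = 1156 N.

T_C ≈ 1090 N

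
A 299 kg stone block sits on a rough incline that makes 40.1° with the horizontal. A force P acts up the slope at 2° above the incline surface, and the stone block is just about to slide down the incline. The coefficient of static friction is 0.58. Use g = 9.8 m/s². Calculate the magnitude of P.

On the verge of sliding down the incline, friction equals μN and acts up the slope.
Perpendicular: N + P sin 2° = W cos 40.1° = 2241 N.
Along incline: P cos 2° + μN = W sin 40.1° with W sin 40.1° = 1887 N.
Solving the pair for P and N: P = 599.9 N, N = 2220 N (and f = μN = 1288 N).

P ≈ 600 N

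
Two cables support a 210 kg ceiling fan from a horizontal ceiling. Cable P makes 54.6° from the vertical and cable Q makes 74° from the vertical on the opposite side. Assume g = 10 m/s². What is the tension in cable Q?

T_Q ≈ 2190 N

Angles from the horizontal: cable P is 90° − 54.6° = 35.4°, cable Q is 90° − 74° = 16°.
Weight W = 210 × 10 = 2100 N acts straight down.
Horizontal: T_P cos 35.4° = T_Q cos 16°  →  T_P = 1.179 T_Q.
Vertical: T_P sin 35.4° + T_Q sin 16° = 2100.
Substituting the horizontal relation into the vertical equation gives 0.9588 T_Q = 2100, so T_Q = 2190 N.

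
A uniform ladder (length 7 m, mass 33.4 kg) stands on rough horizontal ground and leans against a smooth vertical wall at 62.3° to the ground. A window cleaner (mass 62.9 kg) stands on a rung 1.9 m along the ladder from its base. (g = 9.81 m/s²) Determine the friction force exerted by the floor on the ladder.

Torques about the foot: N_wall · 7 sin 62.3° = 33.4×9.81×3.5 cos 62.3° + 62.9×9.81×1.9 cos 62.3° → N_wall = 173.94 N.
ΣF_x = 0: f_floor = N_wall = 173.94 N.

f ≈ 174 N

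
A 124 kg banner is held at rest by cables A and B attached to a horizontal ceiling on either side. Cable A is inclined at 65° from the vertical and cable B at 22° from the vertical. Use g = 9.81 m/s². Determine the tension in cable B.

T_B ≈ 1100 N

Angles from the horizontal: cable A is 90° − 65° = 25°, cable B is 90° − 22° = 68°.
Weight W = 124 × 9.81 = 1216 N acts straight down.
Horizontal: T_A cos 25° = T_B cos 68°  →  T_A = 0.4133 T_B.
Vertical: T_A sin 25° + T_B sin 68° = 1216.
Substituting the horizontal relation into the vertical equation gives 1.102 T_B = 1216, so T_B = 1104 N.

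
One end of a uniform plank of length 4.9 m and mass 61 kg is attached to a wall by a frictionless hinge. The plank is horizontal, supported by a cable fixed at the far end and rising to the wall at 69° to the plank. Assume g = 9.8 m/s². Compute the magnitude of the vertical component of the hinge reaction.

|H_y| ≈ 299 N

Take torques about the hinge: T sin 69° · 4.9 = 61×9.8×2.45 = 1464.6 N·m.
So T = 1464.6 / (0.9336 × 4.9) = 320.17 N.
ΣF_y = 0: H_y = (61×9.8) − T sin 69° = 597.8 − 298.9 = 298.9 N.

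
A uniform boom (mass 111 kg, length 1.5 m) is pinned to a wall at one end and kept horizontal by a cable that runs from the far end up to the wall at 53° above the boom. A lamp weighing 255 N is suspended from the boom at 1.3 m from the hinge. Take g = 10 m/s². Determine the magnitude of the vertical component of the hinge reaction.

Take torques about the hinge: T sin 53° · 1.5 = 111×10×0.75 + 255×1.3 = 1164 N·m.
So T = 1164 / (0.7986 × 1.5) = 971.66 N.
ΣF_y = 0: H_y = (111×10 + 255) − T sin 53° = 1365 − 776 = 589 N.

|H_y| ≈ 589 N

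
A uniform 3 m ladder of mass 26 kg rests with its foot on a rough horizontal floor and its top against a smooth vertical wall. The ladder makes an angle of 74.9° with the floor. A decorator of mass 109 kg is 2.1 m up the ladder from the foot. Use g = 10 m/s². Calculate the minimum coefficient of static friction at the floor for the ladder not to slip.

μ_min ≈ 0.178

ΣF_y = 0: N_floor = 26×10 + 109×10 = 1350 N.
Torques about the foot: N_wall · 3 sin 74.9° = 26×10×1.5 cos 74.9° + 109×10×2.1 cos 74.9° → N_wall = 240.95 N.
ΣF_x = 0: f_floor = N_wall = 240.95 N.
μ_min = f_floor / N_floor = 240.95 / 1350 = 0.1785.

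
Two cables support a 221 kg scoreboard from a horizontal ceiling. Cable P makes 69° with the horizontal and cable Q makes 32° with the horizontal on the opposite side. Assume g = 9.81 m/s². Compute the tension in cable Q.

Weight W = 221 × 9.81 = 2168 N acts straight down.
Horizontal: T_P cos 69° = T_Q cos 32°  →  T_P = 2.366 T_Q.
Vertical: T_P sin 69° + T_Q sin 32° = 2168.
Substituting the horizontal relation into the vertical equation gives 2.739 T_Q = 2168, so T_Q = 791.5 N.

T_Q ≈ 791 N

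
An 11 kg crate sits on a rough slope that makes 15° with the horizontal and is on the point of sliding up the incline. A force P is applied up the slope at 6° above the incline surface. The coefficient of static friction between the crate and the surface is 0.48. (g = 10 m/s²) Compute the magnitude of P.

On the verge of sliding up the incline, friction equals μN and acts down the slope.
Perpendicular: N + P sin 6° = W cos 15° = 106.3 N.
Along incline: P cos 6° = W sin 15° + μN  with W sin 15° = 28.47 N.
Solving the pair for P and N: P = 76.07 N, N = 98.3 N (and f = μN = 47.18 N).

P ≈ 76.1 N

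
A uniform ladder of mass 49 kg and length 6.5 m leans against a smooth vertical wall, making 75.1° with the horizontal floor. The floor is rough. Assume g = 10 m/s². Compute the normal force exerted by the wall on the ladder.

Torques about the foot: N_wall · 6.5 sin 75.1° = 49×10×3.25 cos 75.1° → N_wall = 65.189 N.

N_wall ≈ 65.2 N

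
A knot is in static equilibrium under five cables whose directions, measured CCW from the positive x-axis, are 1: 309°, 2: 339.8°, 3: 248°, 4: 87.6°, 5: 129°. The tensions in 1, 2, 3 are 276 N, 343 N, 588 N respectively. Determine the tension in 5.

T_5 ≈ 472 N

Resolve: ΣF_x = 276 cos 309° + 343 cos 339.8° + 588 cos 248° + T_4 cos 87.6° + T_5 cos 129° = 0.
        ΣF_y = 276 sin 309° + 343 sin 339.8° + 588 sin 248° + T_4 sin 87.6° + T_5 sin 129° = 0.
The known terms sum to (275.3, -878.1) N, so 0.0419 T_4 − 0.6293 T_5 = -275.3 and 0.9991 T_4 + 0.7771 T_5 = 878.1.
Solving simultaneously: T_4 = 512.1 N, T_5 = 471.6 N.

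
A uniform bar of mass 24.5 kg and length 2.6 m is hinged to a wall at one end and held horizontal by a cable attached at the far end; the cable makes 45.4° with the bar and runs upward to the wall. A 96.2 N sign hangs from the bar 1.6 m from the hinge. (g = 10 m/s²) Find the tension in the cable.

T ≈ 255 N

Take torques about the hinge: T sin 45.4° · 2.6 = 24.5×10×1.3 + 96.2×1.6 = 472.42 N·m.
So T = 472.42 / (0.7120 × 2.6) = 255.19 N.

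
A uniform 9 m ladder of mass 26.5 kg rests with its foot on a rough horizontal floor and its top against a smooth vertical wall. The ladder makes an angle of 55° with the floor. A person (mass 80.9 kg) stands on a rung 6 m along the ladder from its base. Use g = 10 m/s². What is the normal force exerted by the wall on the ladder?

Torques about the foot: N_wall · 9 sin 55° = 26.5×10×4.5 cos 55° + 80.9×10×6 cos 55° → N_wall = 470.42 N.

N_wall ≈ 470 N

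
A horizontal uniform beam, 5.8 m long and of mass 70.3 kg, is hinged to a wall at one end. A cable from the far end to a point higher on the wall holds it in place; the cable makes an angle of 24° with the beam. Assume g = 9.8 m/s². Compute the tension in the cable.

T ≈ 847 N

Take torques about the hinge: T sin 24° · 5.8 = 70.3×9.8×2.9 = 1997.9 N·m.
So T = 1997.9 / (0.4067 × 5.8) = 846.91 N.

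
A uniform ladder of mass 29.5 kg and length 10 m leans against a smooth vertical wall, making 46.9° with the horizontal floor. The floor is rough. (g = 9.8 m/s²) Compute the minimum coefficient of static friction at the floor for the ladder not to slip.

ΣF_y = 0: N_floor = 29.5×9.8 = 289.1 N.
Torques about the foot: N_wall · 10 sin 46.9° = 29.5×9.8×5 cos 46.9° → N_wall = 135.27 N.
ΣF_x = 0: f_floor = N_wall = 135.27 N.
μ_min = f_floor / N_floor = 135.27 / 289.1 = 0.4679.

μ_min ≈ 0.468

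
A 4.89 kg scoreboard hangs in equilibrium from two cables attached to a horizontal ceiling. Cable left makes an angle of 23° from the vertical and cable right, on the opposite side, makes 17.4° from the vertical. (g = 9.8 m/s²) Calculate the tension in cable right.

Angles from the horizontal: cable left is 90° − 23° = 67°, cable right is 90° − 17.4° = 72.6°.
Weight W = 4.89 × 9.8 = 47.92 N acts straight down.
Horizontal: T_left cos 67° = T_right cos 72.6°  →  T_left = 0.7653 T_right.
Vertical: T_left sin 67° + T_right sin 72.6° = 47.92.
Substituting the horizontal relation into the vertical equation gives 1.659 T_right = 47.92, so T_right = 28.89 N.

T_right ≈ 28.9 N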